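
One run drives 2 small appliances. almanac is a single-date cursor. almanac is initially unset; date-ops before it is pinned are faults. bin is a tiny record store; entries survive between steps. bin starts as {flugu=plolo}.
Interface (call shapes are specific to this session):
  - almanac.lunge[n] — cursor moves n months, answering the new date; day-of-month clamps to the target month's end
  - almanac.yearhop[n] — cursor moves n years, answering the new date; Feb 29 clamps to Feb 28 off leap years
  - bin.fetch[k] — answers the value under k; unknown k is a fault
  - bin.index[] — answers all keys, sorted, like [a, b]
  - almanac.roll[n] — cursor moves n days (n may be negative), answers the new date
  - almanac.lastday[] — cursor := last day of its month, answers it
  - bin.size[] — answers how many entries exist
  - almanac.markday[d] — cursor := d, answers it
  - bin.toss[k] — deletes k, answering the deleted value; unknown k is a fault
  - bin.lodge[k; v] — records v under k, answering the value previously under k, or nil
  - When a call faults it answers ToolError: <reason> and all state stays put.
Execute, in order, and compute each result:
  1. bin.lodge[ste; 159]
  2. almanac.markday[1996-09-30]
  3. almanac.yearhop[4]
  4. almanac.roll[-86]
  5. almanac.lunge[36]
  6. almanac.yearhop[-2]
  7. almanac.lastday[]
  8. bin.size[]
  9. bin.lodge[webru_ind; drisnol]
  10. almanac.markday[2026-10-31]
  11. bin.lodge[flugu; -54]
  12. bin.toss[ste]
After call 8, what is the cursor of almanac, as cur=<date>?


% bin.lodge(ste, 159) == nil
% almanac.markday(1996-09-30) == 1996-09-30
% almanac.yearhop(4) == 2000-09-30
% almanac.roll(-86) == 2000-07-06
% almanac.lunge(36) == 2003-07-06
% almanac.yearhop(-2) == 2001-07-06
% almanac.lastday() == 2001-07-31
% bin.size() == 2
% bin.lodge(webru_ind, drisnol) == nil
% almanac.markday(2026-10-31) == 2026-10-31
% bin.lodge(flugu, -54) == plolo
% bin.toss(ste) == 159

Answer: cur=2001-07-31


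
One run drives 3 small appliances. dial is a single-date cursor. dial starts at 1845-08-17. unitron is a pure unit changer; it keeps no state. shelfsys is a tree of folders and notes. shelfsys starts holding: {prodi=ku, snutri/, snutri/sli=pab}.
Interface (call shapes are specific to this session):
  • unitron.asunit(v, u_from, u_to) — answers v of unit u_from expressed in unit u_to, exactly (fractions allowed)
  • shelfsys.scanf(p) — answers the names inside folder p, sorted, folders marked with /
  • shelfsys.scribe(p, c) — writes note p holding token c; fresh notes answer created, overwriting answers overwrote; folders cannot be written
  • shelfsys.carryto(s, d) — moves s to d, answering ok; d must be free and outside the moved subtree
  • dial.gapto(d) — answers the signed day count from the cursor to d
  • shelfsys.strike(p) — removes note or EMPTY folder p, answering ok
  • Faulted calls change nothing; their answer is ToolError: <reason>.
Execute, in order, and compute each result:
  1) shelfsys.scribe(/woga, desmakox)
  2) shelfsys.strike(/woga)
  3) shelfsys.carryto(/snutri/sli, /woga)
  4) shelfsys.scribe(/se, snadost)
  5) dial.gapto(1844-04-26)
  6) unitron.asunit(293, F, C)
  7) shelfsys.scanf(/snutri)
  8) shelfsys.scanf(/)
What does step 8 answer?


>>> shelfsys.scribe p='/woga' c='desmakox'
:: created
>>> shelfsys.strike p='/woga'
:: ok
>>> shelfsys.carryto s='/snutri/sli' d='/woga'
:: ok
>>> shelfsys.scribe p='/se' c='snadost'
:: created
>>> dial.gapto d='1844-04-26'
:: -478
>>> unitron.asunit v='293' u_from='F' u_to='C'
:: 145
>>> shelfsys.scanf p='/snutri'
:: []
>>> shelfsys.scanf p='/'
:: [prodi, se, snutri/, woga]

Answer: [prodi, se, snutri/, woga]


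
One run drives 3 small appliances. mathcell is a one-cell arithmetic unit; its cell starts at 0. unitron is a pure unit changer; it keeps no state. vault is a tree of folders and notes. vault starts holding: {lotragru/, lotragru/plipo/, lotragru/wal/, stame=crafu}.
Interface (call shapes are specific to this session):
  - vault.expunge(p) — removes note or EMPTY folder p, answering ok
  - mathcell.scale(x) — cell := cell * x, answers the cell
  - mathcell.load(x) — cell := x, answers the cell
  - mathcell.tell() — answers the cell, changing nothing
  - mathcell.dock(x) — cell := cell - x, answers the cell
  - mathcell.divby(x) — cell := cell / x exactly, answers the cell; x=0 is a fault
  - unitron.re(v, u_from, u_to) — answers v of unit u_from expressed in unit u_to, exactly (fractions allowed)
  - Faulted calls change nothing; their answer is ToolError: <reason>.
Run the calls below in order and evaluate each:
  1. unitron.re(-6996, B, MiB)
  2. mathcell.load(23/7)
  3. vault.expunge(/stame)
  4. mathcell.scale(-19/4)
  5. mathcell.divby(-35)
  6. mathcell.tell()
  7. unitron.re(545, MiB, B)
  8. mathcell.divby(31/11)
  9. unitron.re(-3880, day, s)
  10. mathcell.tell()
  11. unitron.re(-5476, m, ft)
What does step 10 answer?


! unitron.re(v=-6996, u_from=B, u_to=MiB) -> -1749/262144
! mathcell.load(x=23/7) -> 23/7
! vault.expunge(p=/stame) -> ok
! mathcell.scale(x=-19/4) -> -437/28
! mathcell.divby(x=-35) -> 437/980
! mathcell.tell() -> 437/980
! unitron.re(v=545, u_from=MiB, u_to=B) -> 571473920
! mathcell.divby(x=31/11) -> 4807/30380
! unitron.re(v=-3880, u_from=day, u_to=s) -> -335232000
! mathcell.tell() -> 4807/30380
! unitron.re(v=-5476, u_from=m, u_to=ft) -> -6845000/381

Answer: 4807/30380


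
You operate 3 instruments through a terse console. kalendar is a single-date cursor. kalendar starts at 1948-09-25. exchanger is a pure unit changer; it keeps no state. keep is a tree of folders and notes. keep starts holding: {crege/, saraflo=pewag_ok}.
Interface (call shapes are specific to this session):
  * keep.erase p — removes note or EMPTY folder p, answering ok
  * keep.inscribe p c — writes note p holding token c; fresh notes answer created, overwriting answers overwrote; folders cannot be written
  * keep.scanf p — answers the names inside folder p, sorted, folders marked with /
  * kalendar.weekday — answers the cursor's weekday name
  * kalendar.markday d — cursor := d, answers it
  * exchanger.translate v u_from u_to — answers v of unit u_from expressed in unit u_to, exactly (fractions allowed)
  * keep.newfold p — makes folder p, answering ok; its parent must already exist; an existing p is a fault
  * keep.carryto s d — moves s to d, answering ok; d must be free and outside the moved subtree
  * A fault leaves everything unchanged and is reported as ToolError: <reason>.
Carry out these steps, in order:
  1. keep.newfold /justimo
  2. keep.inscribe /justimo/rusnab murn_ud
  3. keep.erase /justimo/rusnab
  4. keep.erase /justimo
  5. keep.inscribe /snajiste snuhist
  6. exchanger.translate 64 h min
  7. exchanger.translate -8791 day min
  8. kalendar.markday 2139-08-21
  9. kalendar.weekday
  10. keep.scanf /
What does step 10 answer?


Answer: [crege/, saraflo, snajiste]

Derivation:
Calling newfold with p: /justimo, yielding ok.
I try inscribe with p: /justimo/rusnab, c: murn_ud, which returns created.
I try erase with p: /justimo/rusnab, and get ok.
Next I call erase with p: /justimo, — result: ok.
I call inscribe with p: /snajiste, c: snuhist, → created.
Now I run translate with v: 64, u_from: h, u_to: min: 3840.
I invoke translate with v: -8791, u_from: day, u_to: min, which returns -12659040.
Next I call markday with d: 2139-08-21, giving 2139-08-21.
I run weekday(), yielding Friday.
I invoke scanf with p: /: [crege/, saraflo, snajiste].


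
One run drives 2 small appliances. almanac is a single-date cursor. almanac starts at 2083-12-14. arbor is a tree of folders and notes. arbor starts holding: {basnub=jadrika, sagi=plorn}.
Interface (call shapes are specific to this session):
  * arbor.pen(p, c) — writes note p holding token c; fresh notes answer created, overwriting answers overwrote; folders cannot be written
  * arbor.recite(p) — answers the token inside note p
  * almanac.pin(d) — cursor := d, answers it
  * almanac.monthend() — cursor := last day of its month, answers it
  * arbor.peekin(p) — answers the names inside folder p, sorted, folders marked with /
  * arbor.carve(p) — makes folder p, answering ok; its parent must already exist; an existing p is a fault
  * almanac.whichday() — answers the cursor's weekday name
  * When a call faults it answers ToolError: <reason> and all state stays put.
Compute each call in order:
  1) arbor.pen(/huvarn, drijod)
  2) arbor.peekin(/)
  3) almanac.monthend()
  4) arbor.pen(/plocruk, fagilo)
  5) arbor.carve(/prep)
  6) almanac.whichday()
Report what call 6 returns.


Act: arbor.pen[p: /huvarn; c: drijod]
Obs: created
Act: arbor.peekin[p: /]
Obs: [basnub, huvarn, sagi]
Act: almanac.monthend[]
Obs: 2083-12-31
Act: arbor.pen[p: /plocruk; c: fagilo]
Obs: created
Act: arbor.carve[p: /prep]
Obs: ok
Act: almanac.whichday[]
Obs: Friday

Answer: Friday


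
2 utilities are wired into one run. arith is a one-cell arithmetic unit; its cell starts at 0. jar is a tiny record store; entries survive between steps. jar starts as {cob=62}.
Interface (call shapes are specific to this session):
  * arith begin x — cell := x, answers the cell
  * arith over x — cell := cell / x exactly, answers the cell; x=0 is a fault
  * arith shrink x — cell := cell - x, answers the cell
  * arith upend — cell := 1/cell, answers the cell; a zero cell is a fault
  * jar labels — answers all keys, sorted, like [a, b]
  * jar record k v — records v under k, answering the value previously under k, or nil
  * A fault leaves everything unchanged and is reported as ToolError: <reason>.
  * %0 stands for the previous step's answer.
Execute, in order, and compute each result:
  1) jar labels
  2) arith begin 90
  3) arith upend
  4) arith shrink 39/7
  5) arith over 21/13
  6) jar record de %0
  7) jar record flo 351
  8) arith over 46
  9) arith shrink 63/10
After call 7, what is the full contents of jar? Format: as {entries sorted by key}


Answer: {cob=62, de=-45539/13230, flo=351}

Derivation:
CALL jar labels[]
RET  [cob]
CALL arith begin[x→90]
RET  90
CALL arith upend[]
RET  1/90
CALL arith shrink[x→39/7]
RET  -3503/630
CALL arith over[x→21/13]
RET  -45539/13230
CALL jar record[k→de; v→%0]
RET  nil
CALL jar record[k→flo; v→351]
RET  nil
CALL arith over[x→46]
RET  -45539/608580
CALL arith shrink[x→63/10]
RET  -3879593/608580


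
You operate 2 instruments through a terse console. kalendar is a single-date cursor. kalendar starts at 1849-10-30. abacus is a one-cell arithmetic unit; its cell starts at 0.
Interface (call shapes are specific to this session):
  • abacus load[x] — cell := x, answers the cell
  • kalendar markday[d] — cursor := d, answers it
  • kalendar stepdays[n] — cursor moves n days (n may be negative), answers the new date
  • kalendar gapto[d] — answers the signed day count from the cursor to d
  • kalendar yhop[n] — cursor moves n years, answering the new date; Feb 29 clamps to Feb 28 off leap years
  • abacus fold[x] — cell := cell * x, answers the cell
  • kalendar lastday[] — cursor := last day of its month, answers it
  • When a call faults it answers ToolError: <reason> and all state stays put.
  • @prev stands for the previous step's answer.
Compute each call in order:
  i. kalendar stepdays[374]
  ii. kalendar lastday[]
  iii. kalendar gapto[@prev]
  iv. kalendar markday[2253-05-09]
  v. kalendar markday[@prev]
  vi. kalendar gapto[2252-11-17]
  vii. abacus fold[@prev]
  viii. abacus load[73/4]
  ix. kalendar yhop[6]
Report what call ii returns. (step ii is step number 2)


>>> kalendar stepdays 374
:: 1850-11-08
>>> kalendar lastday
:: 1850-11-30
>>> kalendar gapto @prev
:: 0
>>> kalendar markday 2253-05-09
:: 2253-05-09
>>> kalendar markday @prev
:: 2253-05-09
>>> kalendar gapto 2252-11-17
:: -173
>>> abacus fold @prev
:: 0
>>> abacus load 73/4
:: 73/4
>>> kalendar yhop 6
:: 2259-05-09

Answer: 1850-11-30


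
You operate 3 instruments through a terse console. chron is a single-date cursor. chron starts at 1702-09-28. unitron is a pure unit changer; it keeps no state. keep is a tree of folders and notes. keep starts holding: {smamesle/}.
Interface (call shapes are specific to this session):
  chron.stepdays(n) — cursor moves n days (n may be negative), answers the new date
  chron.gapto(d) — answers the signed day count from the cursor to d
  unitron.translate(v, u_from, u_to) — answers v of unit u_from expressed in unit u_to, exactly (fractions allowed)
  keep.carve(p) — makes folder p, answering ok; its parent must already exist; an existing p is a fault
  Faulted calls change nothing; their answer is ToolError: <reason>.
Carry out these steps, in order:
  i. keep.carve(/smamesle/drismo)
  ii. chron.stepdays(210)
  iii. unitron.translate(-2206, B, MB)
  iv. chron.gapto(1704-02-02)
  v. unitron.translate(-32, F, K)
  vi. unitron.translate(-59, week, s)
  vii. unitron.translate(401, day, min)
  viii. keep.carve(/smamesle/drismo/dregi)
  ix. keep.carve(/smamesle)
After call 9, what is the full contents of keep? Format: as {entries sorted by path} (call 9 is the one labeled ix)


Answer: {smamesle/, smamesle/drismo/, smamesle/drismo/dregi/}

Derivation:
// 1. keep.carve(p: /smamesle/drismo) : ok
// 2. chron.stepdays(n: 210) : 1703-04-26
// 3. unitron.translate(v: -2206, u_from: B, u_to: MB) : -1103/500000
// 4. chron.gapto(d: 1704-02-02) : 282
// 5. unitron.translate(v: -32, u_from: F, u_to: K) : 42767/180
// 6. unitron.translate(v: -59, u_from: week, u_to: s) : -35683200
// 7. unitron.translate(v: 401, u_from: day, u_to: min) : 577440
// 8. keep.carve(p: /smamesle/drismo/dregi) : ok
// 9. keep.carve(p: /smamesle) : ToolError: exists


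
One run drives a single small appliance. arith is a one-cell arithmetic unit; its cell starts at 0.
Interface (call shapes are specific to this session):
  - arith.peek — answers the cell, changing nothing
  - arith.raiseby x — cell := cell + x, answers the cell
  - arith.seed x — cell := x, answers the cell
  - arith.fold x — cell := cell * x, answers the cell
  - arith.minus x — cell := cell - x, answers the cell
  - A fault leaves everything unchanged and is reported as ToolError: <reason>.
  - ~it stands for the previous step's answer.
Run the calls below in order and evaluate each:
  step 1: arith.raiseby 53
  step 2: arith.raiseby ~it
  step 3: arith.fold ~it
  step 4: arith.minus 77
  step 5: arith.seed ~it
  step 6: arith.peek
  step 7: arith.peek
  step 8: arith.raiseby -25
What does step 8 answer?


Answer: 11134

Derivation:
[in] arith.raiseby 53
= 53
[in] arith.raiseby ~it
= 106
[in] arith.fold ~it
= 11236
[in] arith.minus 77
= 11159
[in] arith.seed ~it
= 11159
[in] arith.peek
= 11159
[in] arith.peek
= 11159
[in] arith.raiseby -25
= 11134


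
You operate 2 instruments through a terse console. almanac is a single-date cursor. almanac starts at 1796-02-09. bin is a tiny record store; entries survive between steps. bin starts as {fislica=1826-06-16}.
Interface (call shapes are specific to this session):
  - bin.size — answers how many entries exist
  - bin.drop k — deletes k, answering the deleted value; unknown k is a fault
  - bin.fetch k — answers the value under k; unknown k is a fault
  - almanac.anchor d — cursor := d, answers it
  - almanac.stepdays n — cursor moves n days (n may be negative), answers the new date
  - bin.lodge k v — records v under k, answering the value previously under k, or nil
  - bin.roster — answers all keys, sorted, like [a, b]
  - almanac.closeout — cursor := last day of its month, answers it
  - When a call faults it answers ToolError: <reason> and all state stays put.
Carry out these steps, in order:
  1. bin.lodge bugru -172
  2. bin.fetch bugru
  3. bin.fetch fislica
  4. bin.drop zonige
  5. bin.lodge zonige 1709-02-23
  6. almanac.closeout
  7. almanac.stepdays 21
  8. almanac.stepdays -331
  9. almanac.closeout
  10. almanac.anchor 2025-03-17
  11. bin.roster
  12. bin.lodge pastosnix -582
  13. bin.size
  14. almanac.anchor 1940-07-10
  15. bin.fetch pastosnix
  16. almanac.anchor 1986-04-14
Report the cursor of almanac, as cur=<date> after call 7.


Answer: cur=1796-03-21

Derivation:
Calling bin.lodge with k: bugru, v: -172, giving nil.
Then bin.fetch with k: bugru, — result: -172.
Next I call bin.fetch with k: fislica, and observe 1826-06-16.
Now I run bin.drop with k: zonige, and get ToolError: no such key zonige.
I invoke bin.lodge with k: zonige, v: 1709-02-23, and get nil.
Using almanac.closeout, → 1796-02-29.
I try almanac.stepdays with n: 21, giving 1796-03-21.
I use almanac.stepdays with n: -331, → 1795-04-25.
I try almanac.closeout(), and observe 1795-04-30.
Then almanac.anchor with d: 2025-03-17, which returns 2025-03-17.
Now I run bin.roster(), yielding [bugru, fislica, zonige].
Now I run bin.lodge with k: pastosnix, v: -582, → nil.
Then bin.size, giving 4.
I try almanac.anchor with d: 1940-07-10, and see 1940-07-10.
Next I call bin.fetch with k: pastosnix, and see -582.
I use almanac.anchor with d: 1986-04-14, and observe 1986-04-14.


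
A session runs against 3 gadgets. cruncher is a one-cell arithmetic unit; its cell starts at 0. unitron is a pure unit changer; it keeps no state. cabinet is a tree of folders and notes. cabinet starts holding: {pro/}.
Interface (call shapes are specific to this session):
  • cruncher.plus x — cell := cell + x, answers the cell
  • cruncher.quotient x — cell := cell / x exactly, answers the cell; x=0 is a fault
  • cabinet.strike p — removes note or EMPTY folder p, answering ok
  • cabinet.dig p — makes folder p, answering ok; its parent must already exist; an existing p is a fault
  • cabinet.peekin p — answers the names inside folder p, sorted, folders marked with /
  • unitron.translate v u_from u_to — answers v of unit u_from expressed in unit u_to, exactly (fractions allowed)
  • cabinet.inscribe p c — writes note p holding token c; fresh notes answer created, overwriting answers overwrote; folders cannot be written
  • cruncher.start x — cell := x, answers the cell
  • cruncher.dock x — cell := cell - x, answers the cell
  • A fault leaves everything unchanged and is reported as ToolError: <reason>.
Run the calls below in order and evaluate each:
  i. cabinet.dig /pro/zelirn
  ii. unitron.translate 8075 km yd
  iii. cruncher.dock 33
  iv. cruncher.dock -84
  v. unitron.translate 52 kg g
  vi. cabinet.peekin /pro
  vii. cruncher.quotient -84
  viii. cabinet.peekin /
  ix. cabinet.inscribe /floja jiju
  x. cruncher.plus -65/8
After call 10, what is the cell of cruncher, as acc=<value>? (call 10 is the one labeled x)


Step: cabinet.dig[/pro/zelirn]
Result: ok
Step: unitron.translate[8075; km; yd]
Result: 10093750000/1143
Step: cruncher.dock[33]
Result: -33
Step: cruncher.dock[-84]
Result: 51
Step: unitron.translate[52; kg; g]
Result: 52000
Step: cabinet.peekin[/pro]
Result: [zelirn/]
Step: cruncher.quotient[-84]
Result: -17/28
Step: cabinet.peekin[/]
Result: [pro/]
Step: cabinet.inscribe[/floja; jiju]
Result: created
Step: cruncher.plus[-65/8]
Result: -489/56

Answer: acc=-489/56


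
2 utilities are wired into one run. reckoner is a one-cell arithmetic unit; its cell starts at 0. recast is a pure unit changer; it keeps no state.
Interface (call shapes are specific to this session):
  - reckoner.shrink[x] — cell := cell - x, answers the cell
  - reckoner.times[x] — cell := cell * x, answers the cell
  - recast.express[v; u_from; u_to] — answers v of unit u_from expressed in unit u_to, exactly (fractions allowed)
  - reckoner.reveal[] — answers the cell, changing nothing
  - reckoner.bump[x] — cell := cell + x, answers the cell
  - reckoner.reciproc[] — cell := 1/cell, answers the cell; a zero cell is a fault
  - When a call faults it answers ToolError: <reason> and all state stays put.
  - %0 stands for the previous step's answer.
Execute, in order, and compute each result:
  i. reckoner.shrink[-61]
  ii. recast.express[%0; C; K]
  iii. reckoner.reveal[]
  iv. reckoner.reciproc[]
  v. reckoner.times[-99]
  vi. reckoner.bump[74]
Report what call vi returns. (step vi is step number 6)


>>> reckoner.shrink x→-61
[out] 61
>>> recast.express v→%0 u_from→C u_to→K
[out] 6683/20
>>> reckoner.reveal
[out] 61
>>> reckoner.reciproc
[out] 1/61
>>> reckoner.times x→-99
[out] -99/61
>>> reckoner.bump x→74
[out] 4415/61

Answer: 4415/61


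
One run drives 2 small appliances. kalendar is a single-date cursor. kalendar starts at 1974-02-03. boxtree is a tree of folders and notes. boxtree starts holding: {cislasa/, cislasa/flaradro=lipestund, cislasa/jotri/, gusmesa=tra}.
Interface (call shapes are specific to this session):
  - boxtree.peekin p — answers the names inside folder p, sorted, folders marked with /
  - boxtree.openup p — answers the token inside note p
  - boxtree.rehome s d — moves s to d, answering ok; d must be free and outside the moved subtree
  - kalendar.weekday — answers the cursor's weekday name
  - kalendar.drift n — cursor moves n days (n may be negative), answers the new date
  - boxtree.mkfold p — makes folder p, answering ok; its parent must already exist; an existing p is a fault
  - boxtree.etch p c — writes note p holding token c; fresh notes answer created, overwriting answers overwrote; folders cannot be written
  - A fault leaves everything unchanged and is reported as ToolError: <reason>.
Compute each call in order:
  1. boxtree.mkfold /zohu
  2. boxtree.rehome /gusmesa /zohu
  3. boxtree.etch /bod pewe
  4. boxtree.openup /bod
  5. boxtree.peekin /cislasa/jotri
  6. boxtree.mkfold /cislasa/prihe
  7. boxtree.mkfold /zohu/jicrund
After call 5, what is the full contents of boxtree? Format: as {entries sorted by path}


CALL boxtree.mkfold[p: /zohu]
RET  ok
CALL boxtree.rehome[s: /gusmesa; d: /zohu]
RET  ToolError: exists
CALL boxtree.etch[p: /bod; c: pewe]
RET  created
CALL boxtree.openup[p: /bod]
RET  pewe
CALL boxtree.peekin[p: /cislasa/jotri]
RET  []
CALL boxtree.mkfold[p: /cislasa/prihe]
RET  ok
CALL boxtree.mkfold[p: /zohu/jicrund]
RET  ok

Answer: {bod=pewe, cislasa/, cislasa/flaradro=lipestund, cislasa/jotri/, gusmesa=tra, zohu/}


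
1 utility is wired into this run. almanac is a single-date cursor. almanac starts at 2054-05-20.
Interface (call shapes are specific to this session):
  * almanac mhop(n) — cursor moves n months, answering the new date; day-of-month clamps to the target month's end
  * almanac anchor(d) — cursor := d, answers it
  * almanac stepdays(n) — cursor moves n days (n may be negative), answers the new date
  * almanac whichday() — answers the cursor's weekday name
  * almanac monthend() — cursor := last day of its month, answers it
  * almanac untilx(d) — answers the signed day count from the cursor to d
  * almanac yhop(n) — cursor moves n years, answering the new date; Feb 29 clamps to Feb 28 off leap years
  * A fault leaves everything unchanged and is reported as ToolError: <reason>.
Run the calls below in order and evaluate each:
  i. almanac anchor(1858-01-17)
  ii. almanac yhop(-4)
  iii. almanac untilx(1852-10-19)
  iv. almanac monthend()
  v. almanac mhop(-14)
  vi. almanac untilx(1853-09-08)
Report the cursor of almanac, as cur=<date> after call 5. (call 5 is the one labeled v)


Answer: cur=1852-11-30

Derivation:
> almanac anchor 1858-01-17
  1858-01-17
> almanac yhop -4
  1854-01-17
> almanac untilx 1852-10-19
  -455
> almanac monthend
  1854-01-31
> almanac mhop -14
  1852-11-30
> almanac untilx 1853-09-08
  282


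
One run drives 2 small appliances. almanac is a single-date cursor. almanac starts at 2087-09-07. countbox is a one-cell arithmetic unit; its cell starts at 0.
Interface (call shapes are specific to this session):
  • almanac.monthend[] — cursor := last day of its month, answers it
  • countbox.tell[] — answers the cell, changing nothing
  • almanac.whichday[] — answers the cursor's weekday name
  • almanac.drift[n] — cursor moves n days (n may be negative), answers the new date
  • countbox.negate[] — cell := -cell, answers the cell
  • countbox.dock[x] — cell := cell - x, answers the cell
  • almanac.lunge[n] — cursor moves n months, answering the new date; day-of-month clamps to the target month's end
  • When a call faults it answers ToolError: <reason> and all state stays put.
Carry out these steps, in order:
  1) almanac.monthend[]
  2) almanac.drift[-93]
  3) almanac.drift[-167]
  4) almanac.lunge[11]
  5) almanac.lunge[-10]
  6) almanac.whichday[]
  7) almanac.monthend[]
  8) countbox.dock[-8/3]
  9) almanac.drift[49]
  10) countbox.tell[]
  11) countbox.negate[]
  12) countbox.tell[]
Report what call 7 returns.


Answer: 2087-02-28

Derivation:
Using almanac.monthend, giving 2087-09-30.
Using almanac.drift passing n=-93, giving 2087-06-29.
I call almanac.drift passing n=-167, and observe 2087-01-13.
I call almanac.lunge passing n=11, which returns 2087-12-13.
Then almanac.lunge passing n=-10, and see 2087-02-13.
I call almanac.whichday, which returns Thursday.
I call almanac.monthend(), and see 2087-02-28.
Now I run countbox.dock passing x=-8/3, giving 8/3.
I try almanac.drift passing n=49, and see 2087-04-18.
I run countbox.tell, and see 8/3.
I run countbox.negate, and get -8/3.
Calling countbox.tell, and see -8/3.


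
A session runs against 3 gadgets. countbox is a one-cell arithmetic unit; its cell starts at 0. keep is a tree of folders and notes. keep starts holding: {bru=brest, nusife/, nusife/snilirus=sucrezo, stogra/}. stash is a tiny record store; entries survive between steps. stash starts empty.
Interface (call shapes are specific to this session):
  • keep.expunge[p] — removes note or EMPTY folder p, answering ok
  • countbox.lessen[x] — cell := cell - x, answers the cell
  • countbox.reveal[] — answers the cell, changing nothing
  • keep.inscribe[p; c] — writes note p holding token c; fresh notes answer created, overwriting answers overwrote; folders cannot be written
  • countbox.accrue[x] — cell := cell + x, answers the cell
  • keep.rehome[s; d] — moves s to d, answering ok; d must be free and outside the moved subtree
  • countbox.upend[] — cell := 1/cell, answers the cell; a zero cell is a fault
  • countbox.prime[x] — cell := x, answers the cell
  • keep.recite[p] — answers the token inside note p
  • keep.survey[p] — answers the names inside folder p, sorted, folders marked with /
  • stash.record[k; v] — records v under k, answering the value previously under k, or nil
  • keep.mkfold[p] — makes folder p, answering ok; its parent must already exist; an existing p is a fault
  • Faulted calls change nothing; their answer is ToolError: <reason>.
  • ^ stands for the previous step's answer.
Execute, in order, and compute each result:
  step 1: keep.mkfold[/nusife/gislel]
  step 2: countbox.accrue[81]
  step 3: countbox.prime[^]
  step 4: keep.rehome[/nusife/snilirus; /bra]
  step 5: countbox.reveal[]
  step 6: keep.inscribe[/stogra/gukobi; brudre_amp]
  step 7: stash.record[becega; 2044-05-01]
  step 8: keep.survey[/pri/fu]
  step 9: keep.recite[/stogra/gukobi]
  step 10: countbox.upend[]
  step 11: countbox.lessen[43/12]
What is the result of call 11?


Answer: -1157/324

Derivation:
Now I run mkfold on p=/nusife/gislel, — result: ok.
Then accrue on x=81, — result: 81.
Now I run prime on x=^, and see 81.
Now I run rehome on s=/nusife/snilirus, d=/bra: ok.
Calling reveal(), — result: 81.
I call inscribe on p=/stogra/gukobi, c=brudre_amp, yielding created.
Next I call record on k=becega, v=2044-05-01, and observe nil.
I invoke survey on p=/pri/fu, — result: ToolError: not found.
I run recite on p=/stogra/gukobi: brudre_amp.
I use upend(), → 1/81.
Next I call lessen on x=43/12, and get -1157/324.


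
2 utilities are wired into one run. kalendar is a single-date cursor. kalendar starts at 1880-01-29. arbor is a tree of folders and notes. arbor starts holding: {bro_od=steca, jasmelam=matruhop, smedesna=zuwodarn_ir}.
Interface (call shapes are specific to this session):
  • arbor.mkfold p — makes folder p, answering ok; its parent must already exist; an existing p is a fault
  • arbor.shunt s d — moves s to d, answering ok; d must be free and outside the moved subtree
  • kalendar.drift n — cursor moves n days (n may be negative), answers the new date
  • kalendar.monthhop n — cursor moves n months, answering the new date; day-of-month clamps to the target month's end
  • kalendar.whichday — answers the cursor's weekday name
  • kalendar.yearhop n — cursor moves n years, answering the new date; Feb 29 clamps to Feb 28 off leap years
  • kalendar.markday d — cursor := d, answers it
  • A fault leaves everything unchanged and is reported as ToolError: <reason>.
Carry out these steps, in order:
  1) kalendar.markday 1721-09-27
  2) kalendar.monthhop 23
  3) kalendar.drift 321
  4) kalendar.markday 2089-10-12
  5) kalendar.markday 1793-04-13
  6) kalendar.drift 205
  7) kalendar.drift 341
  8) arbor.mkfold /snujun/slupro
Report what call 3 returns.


Answer: 1724-07-13

Derivation:
-> markday(d=1721-09-27)
<- 1721-09-27
-> monthhop(n=23)
<- 1723-08-27
-> drift(n=321)
<- 1724-07-13
-> markday(d=2089-10-12)
<- 2089-10-12
-> markday(d=1793-04-13)
<- 1793-04-13
-> drift(n=205)
<- 1793-11-04
-> drift(n=341)
<- 1794-10-11
-> mkfold(p=/snujun/slupro)
<- ToolError: no parent


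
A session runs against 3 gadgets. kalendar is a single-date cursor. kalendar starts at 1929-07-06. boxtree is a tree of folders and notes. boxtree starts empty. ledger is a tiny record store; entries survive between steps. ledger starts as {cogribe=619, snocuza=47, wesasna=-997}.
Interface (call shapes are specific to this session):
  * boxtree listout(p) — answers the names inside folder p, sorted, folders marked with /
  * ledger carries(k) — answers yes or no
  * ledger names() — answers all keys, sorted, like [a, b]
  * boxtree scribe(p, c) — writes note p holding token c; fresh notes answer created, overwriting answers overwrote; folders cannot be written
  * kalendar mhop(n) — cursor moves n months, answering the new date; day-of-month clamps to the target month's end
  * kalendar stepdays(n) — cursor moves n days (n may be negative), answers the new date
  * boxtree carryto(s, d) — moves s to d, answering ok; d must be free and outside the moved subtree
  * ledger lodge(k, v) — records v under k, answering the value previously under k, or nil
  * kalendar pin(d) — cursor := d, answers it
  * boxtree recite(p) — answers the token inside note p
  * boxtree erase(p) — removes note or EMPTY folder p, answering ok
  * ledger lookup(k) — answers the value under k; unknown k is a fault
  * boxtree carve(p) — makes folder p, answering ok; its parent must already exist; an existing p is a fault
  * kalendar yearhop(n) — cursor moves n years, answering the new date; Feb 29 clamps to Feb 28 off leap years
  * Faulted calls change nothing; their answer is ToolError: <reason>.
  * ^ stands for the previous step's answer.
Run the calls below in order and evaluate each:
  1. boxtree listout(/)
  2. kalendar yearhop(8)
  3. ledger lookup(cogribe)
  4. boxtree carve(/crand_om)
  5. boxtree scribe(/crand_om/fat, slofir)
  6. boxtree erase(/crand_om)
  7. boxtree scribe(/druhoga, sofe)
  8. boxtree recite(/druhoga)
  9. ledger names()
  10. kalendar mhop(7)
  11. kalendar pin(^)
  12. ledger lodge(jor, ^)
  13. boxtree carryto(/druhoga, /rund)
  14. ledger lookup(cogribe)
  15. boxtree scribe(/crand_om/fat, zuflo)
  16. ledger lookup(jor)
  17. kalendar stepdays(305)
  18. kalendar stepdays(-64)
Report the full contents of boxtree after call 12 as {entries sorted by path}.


Answer: {crand_om/, crand_om/fat=slofir, druhoga=sofe}

Derivation:
% 1. boxtree listout(/) -> []
% 2. kalendar yearhop(8) -> 1937-07-06
% 3. ledger lookup(cogribe) -> 619
% 4. boxtree carve(/crand_om) -> ok
% 5. boxtree scribe(/crand_om/fat, slofir) -> created
% 6. boxtree erase(/crand_om) -> ToolError: not empty
% 7. boxtree scribe(/druhoga, sofe) -> created
% 8. boxtree recite(/druhoga) -> sofe
% 9. ledger names() -> [cogribe, snocuza, wesasna]
% 10. kalendar mhop(7) -> 1938-02-06
% 11. kalendar pin(^) -> 1938-02-06
% 12. ledger lodge(jor, ^) -> nil
% 13. boxtree carryto(/druhoga, /rund) -> ok
% 14. ledger lookup(cogribe) -> 619
% 15. boxtree scribe(/crand_om/fat, zuflo) -> overwrote
% 16. ledger lookup(jor) -> 1938-02-06
% 17. kalendar stepdays(305) -> 1938-12-08
% 18. kalendar stepdays(-64) -> 1938-10-05


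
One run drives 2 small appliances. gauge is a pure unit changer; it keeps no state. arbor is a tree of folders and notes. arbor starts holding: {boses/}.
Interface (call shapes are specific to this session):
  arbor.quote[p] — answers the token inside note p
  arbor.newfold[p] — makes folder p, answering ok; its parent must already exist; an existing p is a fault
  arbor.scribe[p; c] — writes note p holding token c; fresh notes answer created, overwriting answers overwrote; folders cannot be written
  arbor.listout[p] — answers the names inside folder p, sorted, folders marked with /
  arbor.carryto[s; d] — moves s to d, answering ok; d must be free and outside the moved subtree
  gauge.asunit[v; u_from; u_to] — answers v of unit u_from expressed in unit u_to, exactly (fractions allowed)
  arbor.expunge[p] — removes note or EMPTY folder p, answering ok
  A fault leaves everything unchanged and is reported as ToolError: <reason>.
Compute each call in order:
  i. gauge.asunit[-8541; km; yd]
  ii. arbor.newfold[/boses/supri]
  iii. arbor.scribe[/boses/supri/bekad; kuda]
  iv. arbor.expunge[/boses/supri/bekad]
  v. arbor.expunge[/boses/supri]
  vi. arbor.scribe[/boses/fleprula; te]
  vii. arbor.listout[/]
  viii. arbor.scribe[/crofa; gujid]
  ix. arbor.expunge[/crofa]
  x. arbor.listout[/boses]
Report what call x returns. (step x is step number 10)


Answer: [fleprula]

Derivation:
I call gauge.asunit(v: -8541, u_from: km, u_to: yd), and see -1186250000/127.
Then arbor.newfold(p: /boses/supri), giving ok.
I try arbor.scribe(p: /boses/supri/bekad, c: kuda), and get created.
I call arbor.expunge(p: /boses/supri/bekad), → ok.
Using arbor.expunge(p: /boses/supri), — result: ok.
Next I call arbor.scribe(p: /boses/fleprula, c: te), and get created.
Then arbor.listout(p: /), — result: [boses/].
Now I run arbor.scribe(p: /crofa, c: gujid), giving created.
I call arbor.expunge(p: /crofa), — result: ok.
I run arbor.listout(p: /boses), and observe [fleprula].


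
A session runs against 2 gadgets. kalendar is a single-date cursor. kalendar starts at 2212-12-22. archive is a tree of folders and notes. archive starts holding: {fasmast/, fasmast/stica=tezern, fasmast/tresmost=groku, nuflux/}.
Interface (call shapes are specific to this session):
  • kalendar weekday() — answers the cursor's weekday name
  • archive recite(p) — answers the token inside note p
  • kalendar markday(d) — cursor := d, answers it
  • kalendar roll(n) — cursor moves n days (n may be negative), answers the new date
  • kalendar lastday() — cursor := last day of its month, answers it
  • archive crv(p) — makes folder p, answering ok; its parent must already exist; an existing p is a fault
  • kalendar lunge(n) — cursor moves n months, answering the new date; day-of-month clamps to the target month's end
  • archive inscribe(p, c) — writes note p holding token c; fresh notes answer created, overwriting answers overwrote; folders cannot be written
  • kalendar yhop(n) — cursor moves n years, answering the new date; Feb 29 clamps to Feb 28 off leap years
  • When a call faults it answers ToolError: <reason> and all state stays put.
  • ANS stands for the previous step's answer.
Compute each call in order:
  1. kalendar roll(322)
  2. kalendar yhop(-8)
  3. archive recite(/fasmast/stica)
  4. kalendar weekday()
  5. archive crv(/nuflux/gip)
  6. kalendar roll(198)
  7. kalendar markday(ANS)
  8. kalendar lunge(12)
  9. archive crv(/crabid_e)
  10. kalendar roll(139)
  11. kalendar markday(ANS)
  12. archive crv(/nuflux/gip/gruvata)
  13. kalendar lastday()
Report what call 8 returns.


Do: kalendar roll[322]
See: 2213-11-09
Do: kalendar yhop[-8]
See: 2205-11-09
Do: archive recite[/fasmast/stica]
See: tezern
Do: kalendar weekday[]
See: Saturday
Do: archive crv[/nuflux/gip]
See: ok
Do: kalendar roll[198]
See: 2206-05-26
Do: kalendar markday[ANS]
See: 2206-05-26
Do: kalendar lunge[12]
See: 2207-05-26
Do: archive crv[/crabid_e]
See: ok
Do: kalendar roll[139]
See: 2207-10-12
Do: kalendar markday[ANS]
See: 2207-10-12
Do: archive crv[/nuflux/gip/gruvata]
See: ok
Do: kalendar lastday[]
See: 2207-10-31

Answer: 2207-05-26


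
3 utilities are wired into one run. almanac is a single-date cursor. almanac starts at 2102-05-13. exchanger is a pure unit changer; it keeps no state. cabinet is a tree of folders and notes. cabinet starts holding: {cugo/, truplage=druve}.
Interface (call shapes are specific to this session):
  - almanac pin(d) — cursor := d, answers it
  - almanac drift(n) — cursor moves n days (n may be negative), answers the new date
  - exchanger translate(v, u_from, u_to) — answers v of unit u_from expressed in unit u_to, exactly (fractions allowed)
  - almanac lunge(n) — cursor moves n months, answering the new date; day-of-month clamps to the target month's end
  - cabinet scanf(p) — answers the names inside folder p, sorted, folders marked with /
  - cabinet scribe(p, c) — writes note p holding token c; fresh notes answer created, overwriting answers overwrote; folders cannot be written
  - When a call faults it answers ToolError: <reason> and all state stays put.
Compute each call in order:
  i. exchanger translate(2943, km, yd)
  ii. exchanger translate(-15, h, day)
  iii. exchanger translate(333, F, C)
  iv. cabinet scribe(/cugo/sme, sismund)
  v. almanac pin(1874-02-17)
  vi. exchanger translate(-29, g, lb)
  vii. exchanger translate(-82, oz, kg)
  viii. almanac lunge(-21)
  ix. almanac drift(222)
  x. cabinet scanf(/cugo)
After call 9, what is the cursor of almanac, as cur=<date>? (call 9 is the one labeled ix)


Answer: cur=1872-12-25

Derivation:
// 1. exchanger translate(v→2943, u_from→km, u_to→yd) == 408750000/127
// 2. exchanger translate(v→-15, u_from→h, u_to→day) == -5/8
// 3. exchanger translate(v→333, u_from→F, u_to→C) == 1505/9
// 4. cabinet scribe(p→/cugo/sme, c→sismund) == created
// 5. almanac pin(d→1874-02-17) == 1874-02-17
// 6. exchanger translate(v→-29, u_from→g, u_to→lb) == -2900000/45359237
// 7. exchanger translate(v→-82, u_from→oz, u_to→kg) == -1859728717/800000000
// 8. almanac lunge(n→-21) == 1872-05-17
// 9. almanac drift(n→222) == 1872-12-25
// 10. cabinet scanf(p→/cugo) == [sme]


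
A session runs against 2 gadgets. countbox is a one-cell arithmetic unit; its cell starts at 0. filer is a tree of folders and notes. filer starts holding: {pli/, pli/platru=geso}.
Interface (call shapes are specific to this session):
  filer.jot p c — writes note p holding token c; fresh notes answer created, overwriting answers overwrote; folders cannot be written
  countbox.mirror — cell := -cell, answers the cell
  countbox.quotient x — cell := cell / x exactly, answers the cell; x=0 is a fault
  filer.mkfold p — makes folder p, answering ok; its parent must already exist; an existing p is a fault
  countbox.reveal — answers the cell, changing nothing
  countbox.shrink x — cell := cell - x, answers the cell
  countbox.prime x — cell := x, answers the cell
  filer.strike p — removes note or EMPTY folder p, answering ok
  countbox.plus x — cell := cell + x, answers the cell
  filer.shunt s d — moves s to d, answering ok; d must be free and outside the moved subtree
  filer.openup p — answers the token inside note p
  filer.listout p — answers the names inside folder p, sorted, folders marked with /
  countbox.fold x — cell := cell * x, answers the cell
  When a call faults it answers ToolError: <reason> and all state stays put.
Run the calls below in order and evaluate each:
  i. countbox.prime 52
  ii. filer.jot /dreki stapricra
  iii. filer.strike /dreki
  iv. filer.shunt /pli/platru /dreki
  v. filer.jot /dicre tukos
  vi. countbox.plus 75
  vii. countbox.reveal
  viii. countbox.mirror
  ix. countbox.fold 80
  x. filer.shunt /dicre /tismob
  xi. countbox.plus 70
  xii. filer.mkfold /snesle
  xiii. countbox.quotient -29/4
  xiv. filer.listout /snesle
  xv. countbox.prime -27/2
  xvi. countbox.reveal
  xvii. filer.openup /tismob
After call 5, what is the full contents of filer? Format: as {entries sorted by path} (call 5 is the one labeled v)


% 1. prime(x=52) : 52
% 2. jot(p=/dreki, c=stapricra) : created
% 3. strike(p=/dreki) : ok
% 4. shunt(s=/pli/platru, d=/dreki) : ok
% 5. jot(p=/dicre, c=tukos) : created
% 6. plus(x=75) : 127
% 7. reveal() : 127
% 8. mirror() : -127
% 9. fold(x=80) : -10160
% 10. shunt(s=/dicre, d=/tismob) : ok
% 11. plus(x=70) : -10090
% 12. mkfold(p=/snesle) : ok
% 13. quotient(x=-29/4) : 40360/29
% 14. listout(p=/snesle) : []
% 15. prime(x=-27/2) : -27/2
% 16. reveal() : -27/2
% 17. openup(p=/tismob) : tukos

Answer: {dicre=tukos, dreki=geso, pli/}
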